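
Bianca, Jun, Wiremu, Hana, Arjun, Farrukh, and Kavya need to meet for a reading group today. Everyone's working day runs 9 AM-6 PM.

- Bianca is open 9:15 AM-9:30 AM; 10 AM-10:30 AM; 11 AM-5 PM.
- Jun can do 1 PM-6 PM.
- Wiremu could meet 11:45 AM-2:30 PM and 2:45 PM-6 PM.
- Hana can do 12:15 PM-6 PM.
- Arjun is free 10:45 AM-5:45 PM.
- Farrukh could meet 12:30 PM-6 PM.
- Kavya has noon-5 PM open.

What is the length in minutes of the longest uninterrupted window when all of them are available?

Bianca ∩ Jun: 13:00-17:00.
Bianca ∩ Jun ∩ Wiremu: 13:00-14:30, 14:45-17:00.
Bianca ∩ Jun ∩ Wiremu ∩ Hana: 13:00-14:30, 14:45-17:00.
Bianca ∩ Jun ∩ Wiremu ∩ Hana ∩ Arjun: 13:00-14:30, 14:45-17:00.
Bianca ∩ Jun ∩ Wiremu ∩ Hana ∩ Arjun ∩ Farrukh: 13:00-14:30, 14:45-17:00.
Bianca ∩ Jun ∩ Wiremu ∩ Hana ∩ Arjun ∩ Farrukh ∩ Kavya: 13:00-14:30, 14:45-17:00.
The longest is 14:45-17:00 at 135 minutes.

135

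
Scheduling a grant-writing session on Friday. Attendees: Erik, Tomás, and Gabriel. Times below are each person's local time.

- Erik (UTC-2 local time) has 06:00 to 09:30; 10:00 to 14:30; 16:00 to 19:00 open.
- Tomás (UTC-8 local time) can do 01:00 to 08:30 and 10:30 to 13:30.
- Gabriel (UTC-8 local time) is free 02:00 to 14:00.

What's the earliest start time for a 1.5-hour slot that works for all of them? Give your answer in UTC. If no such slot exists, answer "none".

Erik in UTC: 08:00-11:30, 12:00-16:30, 18:00-21:00 (add 2h to convert from UTC-2).
Tomás in UTC: 09:00-16:30, 18:30-21:30 (add 8h to convert from UTC-8).
Gabriel in UTC: 10:00-22:00 (add 8h to convert from UTC-8).
Erik ∩ Tomás: 09:00-11:30, 12:00-16:30, 18:30-21:00.
Erik ∩ Tomás ∩ Gabriel: 10:00-11:30, 12:00-16:30, 18:30-21:00.
The first common window of at least 90 minutes is 10:00-11:30, so the earliest start is 10:00.

10:00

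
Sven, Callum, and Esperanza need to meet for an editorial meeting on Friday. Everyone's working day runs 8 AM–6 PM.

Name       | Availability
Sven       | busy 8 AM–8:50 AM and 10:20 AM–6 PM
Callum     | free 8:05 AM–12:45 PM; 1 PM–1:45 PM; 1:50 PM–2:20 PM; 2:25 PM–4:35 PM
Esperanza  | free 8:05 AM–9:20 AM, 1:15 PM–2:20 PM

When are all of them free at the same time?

Sven free: 08:50-10:20 (invert busy blocks within the working day).
Callum free: 08:05-12:45, 13:00-13:45, 13:50-14:20, 14:25-16:35.
Esperanza free: 08:05-09:20, 13:15-14:20.
Sven ∩ Callum: 08:50-10:20.
Sven ∩ Callum ∩ Esperanza: 08:50-09:20.

08:50-09:20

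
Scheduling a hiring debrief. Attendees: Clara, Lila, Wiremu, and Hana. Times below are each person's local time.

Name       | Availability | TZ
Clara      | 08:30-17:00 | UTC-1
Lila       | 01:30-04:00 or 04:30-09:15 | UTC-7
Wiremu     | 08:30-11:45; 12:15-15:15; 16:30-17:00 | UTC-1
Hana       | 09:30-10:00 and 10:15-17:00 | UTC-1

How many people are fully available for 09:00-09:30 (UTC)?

Clara in UTC: 09:30-18:00 (add 1h to convert from UTC-1).
Lila in UTC: 08:30-11:00, 11:30-16:15 (add 7h to convert from UTC-7).
Wiremu in UTC: 09:30-12:45, 13:15-16:15, 17:30-18:00 (add 1h to convert from UTC-1).
Hana in UTC: 10:30-11:00, 11:15-18:00 (add 1h to convert from UTC-1).
Lila can make the full 09:00-09:30 slot — that's 1.

1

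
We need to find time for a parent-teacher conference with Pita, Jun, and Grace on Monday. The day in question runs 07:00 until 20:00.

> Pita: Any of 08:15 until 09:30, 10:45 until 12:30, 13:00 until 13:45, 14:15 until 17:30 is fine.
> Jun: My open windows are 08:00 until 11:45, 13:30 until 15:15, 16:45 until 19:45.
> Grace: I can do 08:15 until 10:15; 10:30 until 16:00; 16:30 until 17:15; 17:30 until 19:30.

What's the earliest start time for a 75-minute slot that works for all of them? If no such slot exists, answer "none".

08:15

Pita ∩ Jun: 08:15-09:30, 10:45-11:45, 13:30-13:45, 14:15-15:15, 16:45-17:30.
Pita ∩ Jun ∩ Grace: 08:15-09:30, 10:45-11:45, 13:30-13:45, 14:15-15:15, 16:45-17:15.
Those are the intersection windows.
The first common window of at least 75 minutes is 08:15-09:30, so the earliest start is 08:15.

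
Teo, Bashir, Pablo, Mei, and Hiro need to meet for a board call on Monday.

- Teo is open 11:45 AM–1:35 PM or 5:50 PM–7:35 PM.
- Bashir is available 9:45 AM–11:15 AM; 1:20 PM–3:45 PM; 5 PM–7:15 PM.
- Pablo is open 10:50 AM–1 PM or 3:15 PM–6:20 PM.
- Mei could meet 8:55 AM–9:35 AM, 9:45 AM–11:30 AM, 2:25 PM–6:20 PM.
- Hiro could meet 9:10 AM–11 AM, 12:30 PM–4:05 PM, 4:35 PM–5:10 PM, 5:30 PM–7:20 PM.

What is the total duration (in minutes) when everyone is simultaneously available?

Teo ∩ Bashir: 13:20-13:35, 17:50-19:15.
Teo ∩ Bashir ∩ Pablo: 17:50-18:20.
Teo ∩ Bashir ∩ Pablo ∩ Mei: 17:50-18:20.
Teo ∩ Bashir ∩ Pablo ∩ Mei ∩ Hiro: 17:50-18:20.
So the common availability across everyone is 17:50-18:20.
That's a single block of 30 minutes.

30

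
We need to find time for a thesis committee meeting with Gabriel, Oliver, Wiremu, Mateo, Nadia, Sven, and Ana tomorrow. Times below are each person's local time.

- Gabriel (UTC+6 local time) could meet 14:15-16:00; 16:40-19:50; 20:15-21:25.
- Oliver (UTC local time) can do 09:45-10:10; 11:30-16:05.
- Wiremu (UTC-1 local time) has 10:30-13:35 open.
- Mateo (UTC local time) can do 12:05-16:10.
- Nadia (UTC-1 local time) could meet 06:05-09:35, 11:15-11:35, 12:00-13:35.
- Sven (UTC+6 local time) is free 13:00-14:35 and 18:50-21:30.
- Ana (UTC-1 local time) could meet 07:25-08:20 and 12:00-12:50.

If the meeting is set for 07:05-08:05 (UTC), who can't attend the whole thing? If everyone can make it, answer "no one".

Gabriel in UTC: 08:15-10:00, 10:40-13:50, 14:15-15:25 (subtract 6h to convert from UTC+6).
Oliver in UTC: 09:45-10:10, 11:30-16:05.
Wiremu in UTC: 11:30-14:35 (add 1h to convert from UTC-1).
Mateo in UTC: 12:05-16:10.
Nadia in UTC: 07:05-10:35, 12:15-12:35, 13:00-14:35 (add 1h to convert from UTC-1).
Sven in UTC: 07:00-08:35, 12:50-15:30 (subtract 6h to convert from UTC+6).
Ana in UTC: 08:25-09:20, 13:00-13:50 (add 1h to convert from UTC-1).
Gabriel: not fully free for 07:05-08:05. Oliver: not fully free for 07:05-08:05. Wiremu: not fully free for 07:05-08:05. Mateo: not fully free for 07:05-08:05. Nadia: free for 07:05-08:05. Sven: free for 07:05-08:05. Ana: not fully free for 07:05-08:05.

Ana, Gabriel, Mateo, Oliver, Wiremu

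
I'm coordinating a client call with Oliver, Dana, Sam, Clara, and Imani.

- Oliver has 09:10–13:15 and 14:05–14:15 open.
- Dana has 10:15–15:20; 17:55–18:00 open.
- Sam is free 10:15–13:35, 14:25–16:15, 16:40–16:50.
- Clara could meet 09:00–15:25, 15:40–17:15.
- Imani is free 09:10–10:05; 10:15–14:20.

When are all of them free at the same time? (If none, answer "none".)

10:15-13:15

Oliver ∩ Dana: 10:15-13:15, 14:05-14:15.
Oliver ∩ Dana ∩ Sam: 10:15-13:15.
Oliver ∩ Dana ∩ Sam ∩ Clara: 10:15-13:15.
Oliver ∩ Dana ∩ Sam ∩ Clara ∩ Imani: 10:15-13:15.
Those are the intersection windows.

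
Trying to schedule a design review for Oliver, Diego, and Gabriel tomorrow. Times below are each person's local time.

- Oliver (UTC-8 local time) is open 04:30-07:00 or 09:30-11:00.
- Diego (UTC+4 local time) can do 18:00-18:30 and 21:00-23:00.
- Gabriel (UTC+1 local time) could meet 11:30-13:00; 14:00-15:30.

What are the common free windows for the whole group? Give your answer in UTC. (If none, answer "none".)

Oliver in UTC: 12:30-15:00, 17:30-19:00 (add 8h to convert from UTC-8).
Diego in UTC: 14:00-14:30, 17:00-19:00 (subtract 4h to convert from UTC+4).
Gabriel in UTC: 10:30-12:00, 13:00-14:30 (subtract 1h to convert from UTC+1).
Oliver ∩ Diego: 14:00-14:30, 17:30-19:00.
Oliver ∩ Diego ∩ Gabriel: 14:00-14:30.
So the common availability across everyone is 14:00-14:30.

14:00-14:30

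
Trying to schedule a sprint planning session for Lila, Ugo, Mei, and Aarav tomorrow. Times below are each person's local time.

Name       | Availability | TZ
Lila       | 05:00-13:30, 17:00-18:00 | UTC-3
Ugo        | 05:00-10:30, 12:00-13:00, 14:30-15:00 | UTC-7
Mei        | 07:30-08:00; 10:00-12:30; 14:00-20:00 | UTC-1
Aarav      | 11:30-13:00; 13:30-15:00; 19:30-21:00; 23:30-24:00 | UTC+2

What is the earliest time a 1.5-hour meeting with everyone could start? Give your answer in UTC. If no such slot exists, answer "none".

none

Lila in UTC: 08:00-16:30, 20:00-21:00 (add 3h to convert from UTC-3).
Ugo in UTC: 12:00-17:30, 19:00-20:00, 21:30-22:00 (add 7h to convert from UTC-7).
Mei in UTC: 08:30-09:00, 11:00-13:30, 15:00-21:00 (add 1h to convert from UTC-1).
Aarav in UTC: 09:30-11:00, 11:30-13:00, 17:30-19:00, 21:30-22:00 (subtract 2h to convert from UTC+2).
Lila ∩ Ugo: 12:00-16:30.
Lila ∩ Ugo ∩ Mei: 12:00-13:30, 15:00-16:30.
Lila ∩ Ugo ∩ Mei ∩ Aarav: 12:00-13:00.
No common window is at least 90 minutes long.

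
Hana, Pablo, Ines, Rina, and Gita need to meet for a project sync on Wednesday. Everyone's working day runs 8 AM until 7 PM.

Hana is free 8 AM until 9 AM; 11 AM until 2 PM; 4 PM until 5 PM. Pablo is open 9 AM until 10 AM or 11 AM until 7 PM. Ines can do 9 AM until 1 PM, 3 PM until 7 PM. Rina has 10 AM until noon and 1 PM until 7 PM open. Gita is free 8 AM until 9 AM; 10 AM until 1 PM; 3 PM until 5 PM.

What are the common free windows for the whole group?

11:00-12:00, 16:00-17:00

Hana ∩ Pablo: 11:00-14:00, 16:00-17:00.
Hana ∩ Pablo ∩ Ines: 11:00-13:00, 16:00-17:00.
Hana ∩ Pablo ∩ Ines ∩ Rina: 11:00-12:00, 16:00-17:00.
Hana ∩ Pablo ∩ Ines ∩ Rina ∩ Gita: 11:00-12:00, 16:00-17:00.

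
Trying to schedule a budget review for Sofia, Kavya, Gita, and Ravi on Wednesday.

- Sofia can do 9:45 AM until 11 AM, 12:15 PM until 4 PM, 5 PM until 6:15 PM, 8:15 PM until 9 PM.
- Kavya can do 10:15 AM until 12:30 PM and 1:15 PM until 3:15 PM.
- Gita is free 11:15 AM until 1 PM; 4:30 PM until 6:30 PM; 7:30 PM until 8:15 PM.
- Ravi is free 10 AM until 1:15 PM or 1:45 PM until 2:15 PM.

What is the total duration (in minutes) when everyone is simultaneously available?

Sofia ∩ Kavya: 10:15-11:00, 12:15-12:30, 13:15-15:15.
Sofia ∩ Kavya ∩ Gita: 12:15-12:30.
Sofia ∩ Kavya ∩ Gita ∩ Ravi: 12:15-12:30.
That's a single block of 15 minutes.

15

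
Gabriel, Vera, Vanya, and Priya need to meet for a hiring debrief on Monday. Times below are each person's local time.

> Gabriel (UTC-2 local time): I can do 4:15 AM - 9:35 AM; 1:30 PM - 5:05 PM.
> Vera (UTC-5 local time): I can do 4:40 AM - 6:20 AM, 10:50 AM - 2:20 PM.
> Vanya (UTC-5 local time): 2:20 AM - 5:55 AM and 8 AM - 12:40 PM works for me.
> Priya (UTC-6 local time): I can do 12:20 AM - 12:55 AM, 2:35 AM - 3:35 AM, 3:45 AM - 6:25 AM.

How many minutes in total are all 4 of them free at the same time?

70

Gabriel in UTC: 06:15-11:35, 15:30-19:05 (add 2h to convert from UTC-2).
Vera in UTC: 09:40-11:20, 15:50-19:20 (add 5h to convert from UTC-5).
Vanya in UTC: 07:20-10:55, 13:00-17:40 (add 5h to convert from UTC-5).
Priya in UTC: 06:20-06:55, 08:35-09:35, 09:45-12:25 (add 6h to convert from UTC-6).
Gabriel ∩ Vera: 09:40-11:20, 15:50-19:05.
Gabriel ∩ Vera ∩ Vanya: 09:40-10:55, 15:50-17:40.
Gabriel ∩ Vera ∩ Vanya ∩ Priya: 09:45-10:55.
That's a single block of 70 minutes.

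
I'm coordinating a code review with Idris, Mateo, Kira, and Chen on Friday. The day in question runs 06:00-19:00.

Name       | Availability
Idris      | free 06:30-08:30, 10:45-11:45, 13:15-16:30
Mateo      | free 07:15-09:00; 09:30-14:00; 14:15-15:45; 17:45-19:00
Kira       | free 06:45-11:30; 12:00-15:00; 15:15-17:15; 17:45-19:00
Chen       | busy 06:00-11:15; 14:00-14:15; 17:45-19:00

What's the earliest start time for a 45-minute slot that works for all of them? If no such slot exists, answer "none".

13:15

Idris free: 06:30-08:30, 10:45-11:45, 13:15-16:30.
Mateo free: 07:15-09:00, 09:30-14:00, 14:15-15:45, 17:45-19:00.
Kira free: 06:45-11:30, 12:00-15:00, 15:15-17:15, 17:45-19:00.
Chen free: 11:15-14:00, 14:15-17:45 (invert busy blocks within the working day).
Idris ∩ Mateo: 07:15-08:30, 10:45-11:45, 13:15-14:00, 14:15-15:45.
Idris ∩ Mateo ∩ Kira: 07:15-08:30, 10:45-11:30, 13:15-14:00, 14:15-15:00, 15:15-15:45.
Idris ∩ Mateo ∩ Kira ∩ Chen: 11:15-11:30, 13:15-14:00, 14:15-15:00, 15:15-15:45.
The first common window of at least 45 minutes is 13:15-14:00, so the earliest start is 13:15.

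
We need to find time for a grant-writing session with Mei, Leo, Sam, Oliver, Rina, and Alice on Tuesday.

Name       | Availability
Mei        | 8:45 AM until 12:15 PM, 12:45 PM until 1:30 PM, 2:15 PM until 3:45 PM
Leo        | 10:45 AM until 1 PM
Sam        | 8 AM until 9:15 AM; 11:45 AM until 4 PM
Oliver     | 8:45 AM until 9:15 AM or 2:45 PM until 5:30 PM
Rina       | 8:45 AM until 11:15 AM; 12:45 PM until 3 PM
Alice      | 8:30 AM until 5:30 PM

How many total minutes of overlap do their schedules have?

0

Mei ∩ Leo: 10:45-12:15, 12:45-13:00.
Mei ∩ Leo ∩ Sam: 11:45-12:15, 12:45-13:00.
Mei ∩ Leo ∩ Sam ∩ Oliver: ∅.
Mei ∩ Leo ∩ Sam ∩ Oliver ∩ Rina: ∅.
Mei ∩ Leo ∩ Sam ∩ Oliver ∩ Rina ∩ Alice: ∅.
There is no time when everyone is free.
There is no common window, so the total is 0 minutes.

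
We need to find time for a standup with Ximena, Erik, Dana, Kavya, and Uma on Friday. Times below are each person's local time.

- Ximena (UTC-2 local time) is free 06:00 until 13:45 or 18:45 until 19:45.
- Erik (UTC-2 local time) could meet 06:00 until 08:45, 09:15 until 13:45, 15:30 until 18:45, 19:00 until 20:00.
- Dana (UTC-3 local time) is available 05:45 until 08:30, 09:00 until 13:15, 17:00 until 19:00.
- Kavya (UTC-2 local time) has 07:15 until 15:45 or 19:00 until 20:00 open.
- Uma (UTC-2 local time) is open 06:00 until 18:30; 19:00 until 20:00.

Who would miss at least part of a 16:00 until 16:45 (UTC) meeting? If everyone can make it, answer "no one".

Dana, Erik, Ximena

Ximena in UTC: 08:00-15:45, 20:45-21:45 (add 2h to convert from UTC-2).
Erik in UTC: 08:00-10:45, 11:15-15:45, 17:30-20:45, 21:00-22:00 (add 2h to convert from UTC-2).
Dana in UTC: 08:45-11:30, 12:00-16:15, 20:00-22:00 (add 3h to convert from UTC-3).
Kavya in UTC: 09:15-17:45, 21:00-22:00 (add 2h to convert from UTC-2).
Uma in UTC: 08:00-20:30, 21:00-22:00 (add 2h to convert from UTC-2).
Ximena: not fully free for 16:00-16:45. Erik: not fully free for 16:00-16:45. Dana: not fully free for 16:00-16:45. Kavya: free for 16:00-16:45. Uma: free for 16:00-16:45.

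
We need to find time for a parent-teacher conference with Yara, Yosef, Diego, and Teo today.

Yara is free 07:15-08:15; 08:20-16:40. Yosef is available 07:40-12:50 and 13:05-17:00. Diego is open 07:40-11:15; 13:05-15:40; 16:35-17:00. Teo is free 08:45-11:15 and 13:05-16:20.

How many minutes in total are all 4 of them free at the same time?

305

Yara ∩ Yosef: 07:40-08:15, 08:20-12:50, 13:05-16:40.
Yara ∩ Yosef ∩ Diego: 07:40-08:15, 08:20-11:15, 13:05-15:40, 16:35-16:40.
Yara ∩ Yosef ∩ Diego ∩ Teo: 08:45-11:15, 13:05-15:40.
Those are the intersection windows.
Summing the common windows: 150 + 155 = 305 minutes.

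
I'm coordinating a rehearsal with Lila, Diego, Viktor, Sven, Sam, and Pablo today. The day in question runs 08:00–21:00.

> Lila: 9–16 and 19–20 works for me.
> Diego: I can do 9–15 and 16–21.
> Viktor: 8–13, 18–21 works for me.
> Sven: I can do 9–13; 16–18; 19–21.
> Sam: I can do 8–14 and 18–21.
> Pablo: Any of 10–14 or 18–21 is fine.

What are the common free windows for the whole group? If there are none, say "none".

10:00-13:00, 19:00-20:00

Lila ∩ Diego: 09:00-15:00, 19:00-20:00.
Lila ∩ Diego ∩ Viktor: 09:00-13:00, 19:00-20:00.
Lila ∩ Diego ∩ Viktor ∩ Sven: 09:00-13:00, 19:00-20:00.
Lila ∩ Diego ∩ Viktor ∩ Sven ∩ Sam: 09:00-13:00, 19:00-20:00.
Lila ∩ Diego ∩ Viktor ∩ Sven ∩ Sam ∩ Pablo: 10:00-13:00, 19:00-20:00.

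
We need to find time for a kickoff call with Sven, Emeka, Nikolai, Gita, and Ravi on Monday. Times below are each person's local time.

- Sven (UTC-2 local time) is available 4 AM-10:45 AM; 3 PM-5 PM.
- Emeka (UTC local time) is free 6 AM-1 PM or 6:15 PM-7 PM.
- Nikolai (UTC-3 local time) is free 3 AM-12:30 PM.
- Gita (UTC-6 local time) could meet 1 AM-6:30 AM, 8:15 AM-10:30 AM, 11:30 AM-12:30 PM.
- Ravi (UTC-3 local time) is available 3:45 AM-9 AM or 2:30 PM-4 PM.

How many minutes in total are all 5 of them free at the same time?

300

Sven in UTC: 06:00-12:45, 17:00-19:00 (add 2h to convert from UTC-2).
Emeka in UTC: 06:00-13:00, 18:15-19:00.
Nikolai in UTC: 06:00-15:30 (add 3h to convert from UTC-3).
Gita in UTC: 07:00-12:30, 14:15-16:30, 17:30-18:30 (add 6h to convert from UTC-6).
Ravi in UTC: 06:45-12:00, 17:30-19:00 (add 3h to convert from UTC-3).
Sven ∩ Emeka: 06:00-12:45, 18:15-19:00.
Sven ∩ Emeka ∩ Nikolai: 06:00-12:45.
Sven ∩ Emeka ∩ Nikolai ∩ Gita: 07:00-12:30.
Sven ∩ Emeka ∩ Nikolai ∩ Gita ∩ Ravi: 07:00-12:00.
That's a single block of 300 minutes.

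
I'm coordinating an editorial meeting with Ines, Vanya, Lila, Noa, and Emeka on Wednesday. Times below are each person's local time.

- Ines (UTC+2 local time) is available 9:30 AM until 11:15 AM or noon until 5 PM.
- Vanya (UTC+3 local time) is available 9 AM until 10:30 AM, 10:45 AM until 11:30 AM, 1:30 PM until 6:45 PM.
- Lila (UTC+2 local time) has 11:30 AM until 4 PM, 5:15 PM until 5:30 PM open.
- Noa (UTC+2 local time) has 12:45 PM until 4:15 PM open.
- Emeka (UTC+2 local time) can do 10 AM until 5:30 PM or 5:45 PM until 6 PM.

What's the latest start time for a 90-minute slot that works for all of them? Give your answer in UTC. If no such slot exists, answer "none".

12:30

Ines in UTC: 07:30-09:15, 10:00-15:00 (subtract 2h to convert from UTC+2).
Vanya in UTC: 06:00-07:30, 07:45-08:30, 10:30-15:45 (subtract 3h to convert from UTC+3).
Lila in UTC: 09:30-14:00, 15:15-15:30 (subtract 2h to convert from UTC+2).
Noa in UTC: 10:45-14:15 (subtract 2h to convert from UTC+2).
Emeka in UTC: 08:00-15:30, 15:45-16:00 (subtract 2h to convert from UTC+2).
Ines ∩ Vanya: 07:45-08:30, 10:30-15:00.
Ines ∩ Vanya ∩ Lila: 10:30-14:00.
Ines ∩ Vanya ∩ Lila ∩ Noa: 10:45-14:00.
Ines ∩ Vanya ∩ Lila ∩ Noa ∩ Emeka: 10:45-14:00.
So the common availability across everyone is 10:45-14:00.
The last common window of at least 90 minutes is 10:45-14:00; a 90-minute meeting can start as late as 12:30 and still end by 14:00.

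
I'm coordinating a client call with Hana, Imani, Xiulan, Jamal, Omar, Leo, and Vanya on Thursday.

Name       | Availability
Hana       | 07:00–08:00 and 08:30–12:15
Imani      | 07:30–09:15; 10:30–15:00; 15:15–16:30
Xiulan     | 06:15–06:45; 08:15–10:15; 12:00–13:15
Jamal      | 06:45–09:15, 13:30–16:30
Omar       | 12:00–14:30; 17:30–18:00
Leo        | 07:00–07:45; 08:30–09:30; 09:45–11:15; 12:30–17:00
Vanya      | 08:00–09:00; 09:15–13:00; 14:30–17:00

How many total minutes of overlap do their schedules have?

Hana ∩ Imani: 07:30-08:00, 08:30-09:15, 10:30-12:15.
Hana ∩ Imani ∩ Xiulan: 08:30-09:15, 12:00-12:15.
Hana ∩ Imani ∩ Xiulan ∩ Jamal: 08:30-09:15.
Hana ∩ Imani ∩ Xiulan ∩ Jamal ∩ Omar: ∅.
Hana ∩ Imani ∩ Xiulan ∩ Jamal ∩ Omar ∩ Leo: ∅.
Hana ∩ Imani ∩ Xiulan ∩ Jamal ∩ Omar ∩ Leo ∩ Vanya: ∅.
There is no time when everyone is free.
There is no common window, so the total is 0 minutes.

0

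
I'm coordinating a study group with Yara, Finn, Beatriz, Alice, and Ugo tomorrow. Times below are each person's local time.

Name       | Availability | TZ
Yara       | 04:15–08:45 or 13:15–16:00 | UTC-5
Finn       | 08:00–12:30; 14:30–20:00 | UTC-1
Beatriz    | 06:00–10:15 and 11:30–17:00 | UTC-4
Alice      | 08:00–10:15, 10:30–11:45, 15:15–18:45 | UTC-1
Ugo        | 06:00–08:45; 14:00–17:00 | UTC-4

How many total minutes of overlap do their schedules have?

Yara in UTC: 09:15-13:45, 18:15-21:00 (add 5h to convert from UTC-5).
Finn in UTC: 09:00-13:30, 15:30-21:00 (add 1h to convert from UTC-1).
Beatriz in UTC: 10:00-14:15, 15:30-21:00 (add 4h to convert from UTC-4).
Alice in UTC: 09:00-11:15, 11:30-12:45, 16:15-19:45 (add 1h to convert from UTC-1).
Ugo in UTC: 10:00-12:45, 18:00-21:00 (add 4h to convert from UTC-4).
Yara ∩ Finn: 09:15-13:30, 18:15-21:00.
Yara ∩ Finn ∩ Beatriz: 10:00-13:30, 18:15-21:00.
Yara ∩ Finn ∩ Beatriz ∩ Alice: 10:00-11:15, 11:30-12:45, 18:15-19:45.
Yara ∩ Finn ∩ Beatriz ∩ Alice ∩ Ugo: 10:00-11:15, 11:30-12:45, 18:15-19:45.
Those are the intersection windows.
Summing the common windows: 75 + 75 + 90 = 240 minutes.

240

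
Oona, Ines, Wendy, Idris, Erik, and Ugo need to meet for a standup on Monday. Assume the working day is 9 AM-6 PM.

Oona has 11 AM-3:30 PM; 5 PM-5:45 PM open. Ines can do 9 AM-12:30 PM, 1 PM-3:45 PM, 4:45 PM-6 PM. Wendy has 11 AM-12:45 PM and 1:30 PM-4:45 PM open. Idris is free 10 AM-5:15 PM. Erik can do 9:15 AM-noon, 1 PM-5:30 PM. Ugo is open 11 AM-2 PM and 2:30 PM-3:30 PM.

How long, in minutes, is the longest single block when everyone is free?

Oona ∩ Ines: 11:00-12:30, 13:00-15:30, 17:00-17:45.
Oona ∩ Ines ∩ Wendy: 11:00-12:30, 13:30-15:30.
Oona ∩ Ines ∩ Wendy ∩ Idris: 11:00-12:30, 13:30-15:30.
Oona ∩ Ines ∩ Wendy ∩ Idris ∩ Erik: 11:00-12:00, 13:30-15:30.
Oona ∩ Ines ∩ Wendy ∩ Idris ∩ Erik ∩ Ugo: 11:00-12:00, 13:30-14:00, 14:30-15:30.
The longest is 11:00-12:00 at 60 minutes.

60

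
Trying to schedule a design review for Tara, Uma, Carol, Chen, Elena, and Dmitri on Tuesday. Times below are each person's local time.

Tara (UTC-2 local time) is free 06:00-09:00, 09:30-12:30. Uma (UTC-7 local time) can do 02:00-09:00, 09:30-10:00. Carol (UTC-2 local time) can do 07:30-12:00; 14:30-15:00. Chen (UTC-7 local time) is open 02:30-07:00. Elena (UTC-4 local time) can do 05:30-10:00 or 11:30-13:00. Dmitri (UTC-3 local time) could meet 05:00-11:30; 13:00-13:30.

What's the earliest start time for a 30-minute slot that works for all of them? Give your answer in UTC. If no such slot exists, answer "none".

Tara in UTC: 08:00-11:00, 11:30-14:30 (add 2h to convert from UTC-2).
Uma in UTC: 09:00-16:00, 16:30-17:00 (add 7h to convert from UTC-7).
Carol in UTC: 09:30-14:00, 16:30-17:00 (add 2h to convert from UTC-2).
Chen in UTC: 09:30-14:00 (add 7h to convert from UTC-7).
Elena in UTC: 09:30-14:00, 15:30-17:00 (add 4h to convert from UTC-4).
Dmitri in UTC: 08:00-14:30, 16:00-16:30 (add 3h to convert from UTC-3).
Tara ∩ Uma: 09:00-11:00, 11:30-14:30.
Tara ∩ Uma ∩ Carol: 09:30-11:00, 11:30-14:00.
Tara ∩ Uma ∩ Carol ∩ Chen: 09:30-11:00, 11:30-14:00.
Tara ∩ Uma ∩ Carol ∩ Chen ∩ Elena: 09:30-11:00, 11:30-14:00.
Tara ∩ Uma ∩ Carol ∩ Chen ∩ Elena ∩ Dmitri: 09:30-11:00, 11:30-14:00.
Those are the intersection windows.
The first common window of at least 30 minutes is 09:30-11:00, so the earliest start is 09:30.

09:30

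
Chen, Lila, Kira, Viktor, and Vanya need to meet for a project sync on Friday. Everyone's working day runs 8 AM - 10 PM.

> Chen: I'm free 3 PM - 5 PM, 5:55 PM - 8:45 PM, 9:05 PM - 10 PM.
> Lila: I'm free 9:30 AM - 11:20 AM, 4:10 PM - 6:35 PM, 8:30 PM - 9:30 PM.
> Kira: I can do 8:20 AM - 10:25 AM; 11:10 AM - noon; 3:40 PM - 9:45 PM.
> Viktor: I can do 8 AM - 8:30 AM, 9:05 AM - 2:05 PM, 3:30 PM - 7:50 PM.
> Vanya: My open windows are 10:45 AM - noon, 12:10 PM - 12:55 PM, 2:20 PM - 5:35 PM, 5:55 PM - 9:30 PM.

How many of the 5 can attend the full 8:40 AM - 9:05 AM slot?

1

Kira can make the full 08:40-09:05 slot — that's 1.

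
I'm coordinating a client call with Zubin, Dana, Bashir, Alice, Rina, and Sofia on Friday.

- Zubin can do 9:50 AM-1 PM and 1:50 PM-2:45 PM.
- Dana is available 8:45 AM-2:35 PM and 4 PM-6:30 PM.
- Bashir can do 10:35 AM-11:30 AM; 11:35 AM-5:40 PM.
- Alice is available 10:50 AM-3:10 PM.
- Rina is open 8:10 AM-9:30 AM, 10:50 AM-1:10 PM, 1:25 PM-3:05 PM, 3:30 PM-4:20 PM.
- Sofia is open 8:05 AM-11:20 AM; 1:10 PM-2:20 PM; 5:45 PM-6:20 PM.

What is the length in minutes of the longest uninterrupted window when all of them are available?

Zubin ∩ Dana: 09:50-13:00, 13:50-14:35.
Zubin ∩ Dana ∩ Bashir: 10:35-11:30, 11:35-13:00, 13:50-14:35.
Zubin ∩ Dana ∩ Bashir ∩ Alice: 10:50-11:30, 11:35-13:00, 13:50-14:35.
Zubin ∩ Dana ∩ Bashir ∩ Alice ∩ Rina: 10:50-11:30, 11:35-13:00, 13:50-14:35.
Zubin ∩ Dana ∩ Bashir ∩ Alice ∩ Rina ∩ Sofia: 10:50-11:20, 13:50-14:20.
The longest is 10:50-11:20 at 30 minutes.

30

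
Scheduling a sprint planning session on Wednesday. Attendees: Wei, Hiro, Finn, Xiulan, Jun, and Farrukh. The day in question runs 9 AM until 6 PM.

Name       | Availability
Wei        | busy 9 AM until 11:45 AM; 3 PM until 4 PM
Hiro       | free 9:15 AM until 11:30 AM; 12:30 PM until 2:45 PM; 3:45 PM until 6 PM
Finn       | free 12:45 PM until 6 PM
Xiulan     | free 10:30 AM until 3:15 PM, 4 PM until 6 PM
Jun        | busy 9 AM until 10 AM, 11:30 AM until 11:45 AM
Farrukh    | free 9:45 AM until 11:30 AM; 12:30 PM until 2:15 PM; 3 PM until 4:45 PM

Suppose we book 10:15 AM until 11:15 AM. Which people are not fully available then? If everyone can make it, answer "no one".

Finn, Wei, Xiulan

Wei free: 11:45-15:00, 16:00-18:00 (invert busy blocks within the working day).
Hiro free: 09:15-11:30, 12:30-14:45, 15:45-18:00.
Finn free: 12:45-18:00.
Xiulan free: 10:30-15:15, 16:00-18:00.
Jun free: 10:00-11:30, 11:45-18:00 (invert busy blocks within the working day).
Farrukh free: 09:45-11:30, 12:30-14:15, 15:00-16:45.
Wei: not fully free for 10:15-11:15. Hiro: free for 10:15-11:15. Finn: not fully free for 10:15-11:15. Xiulan: not fully free for 10:15-11:15. Jun: free for 10:15-11:15. Farrukh: free for 10:15-11:15.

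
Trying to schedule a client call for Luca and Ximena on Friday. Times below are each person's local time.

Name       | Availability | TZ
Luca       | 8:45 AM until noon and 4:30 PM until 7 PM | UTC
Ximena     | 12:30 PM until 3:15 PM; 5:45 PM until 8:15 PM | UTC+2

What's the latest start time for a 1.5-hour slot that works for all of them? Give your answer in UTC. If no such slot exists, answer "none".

Luca in UTC: 08:45-12:00, 16:30-19:00.
Ximena in UTC: 10:30-13:15, 15:45-18:15 (subtract 2h to convert from UTC+2).
Luca ∩ Ximena: 10:30-12:00, 16:30-18:15.
So the common availability across everyone is 10:30-12:00, 16:30-18:15.
The last common window of at least 90 minutes is 16:30-18:15; a 90-minute meeting can start as late as 16:45 and still end by 18:15.

16:45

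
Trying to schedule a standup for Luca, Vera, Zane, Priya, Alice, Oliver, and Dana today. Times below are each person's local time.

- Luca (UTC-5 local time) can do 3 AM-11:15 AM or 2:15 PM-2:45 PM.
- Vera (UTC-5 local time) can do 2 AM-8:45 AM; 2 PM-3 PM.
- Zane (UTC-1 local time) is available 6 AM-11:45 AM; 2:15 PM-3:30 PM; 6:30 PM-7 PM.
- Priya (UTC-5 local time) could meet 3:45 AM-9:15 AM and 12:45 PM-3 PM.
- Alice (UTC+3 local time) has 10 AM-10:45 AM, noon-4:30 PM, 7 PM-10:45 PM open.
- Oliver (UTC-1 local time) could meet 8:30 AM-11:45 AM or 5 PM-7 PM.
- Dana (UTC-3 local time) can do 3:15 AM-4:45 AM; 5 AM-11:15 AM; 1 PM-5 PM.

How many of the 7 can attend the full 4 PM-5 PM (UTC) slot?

Luca in UTC: 08:00-16:15, 19:15-19:45 (add 5h to convert from UTC-5).
Vera in UTC: 07:00-13:45, 19:00-20:00 (add 5h to convert from UTC-5).
Zane in UTC: 07:00-12:45, 15:15-16:30, 19:30-20:00 (add 1h to convert from UTC-1).
Priya in UTC: 08:45-14:15, 17:45-20:00 (add 5h to convert from UTC-5).
Alice in UTC: 07:00-07:45, 09:00-13:30, 16:00-19:45 (subtract 3h to convert from UTC+3).
Oliver in UTC: 09:30-12:45, 18:00-20:00 (add 1h to convert from UTC-1).
Dana in UTC: 06:15-07:45, 08:00-14:15, 16:00-20:00 (add 3h to convert from UTC-3).
Alice and Dana can make the full 16:00-17:00 slot — that's 2.

2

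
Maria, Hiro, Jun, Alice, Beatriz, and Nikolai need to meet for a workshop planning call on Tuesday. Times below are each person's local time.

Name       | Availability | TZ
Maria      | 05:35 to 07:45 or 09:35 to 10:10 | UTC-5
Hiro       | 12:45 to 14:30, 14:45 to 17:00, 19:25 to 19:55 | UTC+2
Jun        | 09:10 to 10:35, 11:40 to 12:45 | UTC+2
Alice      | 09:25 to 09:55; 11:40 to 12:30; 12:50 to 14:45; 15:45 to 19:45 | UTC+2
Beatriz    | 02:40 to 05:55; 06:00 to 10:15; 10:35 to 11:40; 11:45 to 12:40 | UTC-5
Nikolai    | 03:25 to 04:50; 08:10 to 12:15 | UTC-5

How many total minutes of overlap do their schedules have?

Maria in UTC: 10:35-12:45, 14:35-15:10 (add 5h to convert from UTC-5).
Hiro in UTC: 10:45-12:30, 12:45-15:00, 17:25-17:55 (subtract 2h to convert from UTC+2).
Jun in UTC: 07:10-08:35, 09:40-10:45 (subtract 2h to convert from UTC+2).
Alice in UTC: 07:25-07:55, 09:40-10:30, 10:50-12:45, 13:45-17:45 (subtract 2h to convert from UTC+2).
Beatriz in UTC: 07:40-10:55, 11:00-15:15, 15:35-16:40, 16:45-17:40 (add 5h to convert from UTC-5).
Nikolai in UTC: 08:25-09:50, 13:10-17:15 (add 5h to convert from UTC-5).
Maria ∩ Hiro: 10:45-12:30, 14:35-15:00.
Maria ∩ Hiro ∩ Jun: ∅.
Maria ∩ Hiro ∩ Jun ∩ Alice: ∅.
Maria ∩ Hiro ∩ Jun ∩ Alice ∩ Beatriz: ∅.
Maria ∩ Hiro ∩ Jun ∩ Alice ∩ Beatriz ∩ Nikolai: ∅.
There is no time when everyone is free.
There is no common window, so the total is 0 minutes.

0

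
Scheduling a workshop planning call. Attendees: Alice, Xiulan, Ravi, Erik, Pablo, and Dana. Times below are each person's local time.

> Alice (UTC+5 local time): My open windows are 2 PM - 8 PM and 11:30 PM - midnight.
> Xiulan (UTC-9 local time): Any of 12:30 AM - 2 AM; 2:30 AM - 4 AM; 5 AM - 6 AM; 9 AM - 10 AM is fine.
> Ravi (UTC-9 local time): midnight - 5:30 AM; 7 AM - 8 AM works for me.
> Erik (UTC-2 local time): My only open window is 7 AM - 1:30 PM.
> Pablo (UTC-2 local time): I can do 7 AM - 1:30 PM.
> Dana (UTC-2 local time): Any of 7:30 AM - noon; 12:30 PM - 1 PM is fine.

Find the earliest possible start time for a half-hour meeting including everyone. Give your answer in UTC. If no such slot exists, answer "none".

Alice in UTC: 09:00-15:00, 18:30-19:00 (subtract 5h to convert from UTC+5).
Xiulan in UTC: 09:30-11:00, 11:30-13:00, 14:00-15:00, 18:00-19:00 (add 9h to convert from UTC-9).
Ravi in UTC: 09:00-14:30, 16:00-17:00 (add 9h to convert from UTC-9).
Erik in UTC: 09:00-15:30 (add 2h to convert from UTC-2).
Pablo in UTC: 09:00-15:30 (add 2h to convert from UTC-2).
Dana in UTC: 09:30-14:00, 14:30-15:00 (add 2h to convert from UTC-2).
Alice ∩ Xiulan: 09:30-11:00, 11:30-13:00, 14:00-15:00, 18:30-19:00.
Alice ∩ Xiulan ∩ Ravi: 09:30-11:00, 11:30-13:00, 14:00-14:30.
Alice ∩ Xiulan ∩ Ravi ∩ Erik: 09:30-11:00, 11:30-13:00, 14:00-14:30.
Alice ∩ Xiulan ∩ Ravi ∩ Erik ∩ Pablo: 09:30-11:00, 11:30-13:00, 14:00-14:30.
Alice ∩ Xiulan ∩ Ravi ∩ Erik ∩ Pablo ∩ Dana: 09:30-11:00, 11:30-13:00.
The first common window of at least 30 minutes is 09:30-11:00, so the earliest start is 09:30.

09:30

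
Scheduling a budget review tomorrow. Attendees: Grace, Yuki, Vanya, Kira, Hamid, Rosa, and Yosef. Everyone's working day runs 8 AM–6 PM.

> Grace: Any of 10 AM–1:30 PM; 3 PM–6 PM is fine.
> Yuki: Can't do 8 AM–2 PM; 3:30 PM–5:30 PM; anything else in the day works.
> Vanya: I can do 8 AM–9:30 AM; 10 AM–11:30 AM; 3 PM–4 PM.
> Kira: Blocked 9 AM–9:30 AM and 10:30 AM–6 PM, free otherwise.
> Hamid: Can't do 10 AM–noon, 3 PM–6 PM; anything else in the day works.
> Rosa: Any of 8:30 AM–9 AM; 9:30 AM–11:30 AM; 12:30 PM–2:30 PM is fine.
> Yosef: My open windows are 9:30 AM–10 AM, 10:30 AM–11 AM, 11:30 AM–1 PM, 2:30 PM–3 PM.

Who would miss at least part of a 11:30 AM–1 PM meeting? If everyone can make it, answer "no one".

Hamid, Kira, Rosa, Vanya, Yuki

Grace free: 10:00-13:30, 15:00-18:00.
Yuki free: 14:00-15:30, 17:30-18:00 (invert busy blocks within the working day).
Vanya free: 08:00-09:30, 10:00-11:30, 15:00-16:00.
Kira free: 08:00-09:00, 09:30-10:30 (invert busy blocks within the working day).
Hamid free: 08:00-10:00, 12:00-15:00 (invert busy blocks within the working day).
Rosa free: 08:30-09:00, 09:30-11:30, 12:30-14:30.
Yosef free: 09:30-10:00, 10:30-11:00, 11:30-13:00, 14:30-15:00.
Grace: free for 11:30-13:00. Yuki: not fully free for 11:30-13:00. Vanya: not fully free for 11:30-13:00. Kira: not fully free for 11:30-13:00. Hamid: not fully free for 11:30-13:00. Rosa: not fully free for 11:30-13:00. Yosef: free for 11:30-13:00.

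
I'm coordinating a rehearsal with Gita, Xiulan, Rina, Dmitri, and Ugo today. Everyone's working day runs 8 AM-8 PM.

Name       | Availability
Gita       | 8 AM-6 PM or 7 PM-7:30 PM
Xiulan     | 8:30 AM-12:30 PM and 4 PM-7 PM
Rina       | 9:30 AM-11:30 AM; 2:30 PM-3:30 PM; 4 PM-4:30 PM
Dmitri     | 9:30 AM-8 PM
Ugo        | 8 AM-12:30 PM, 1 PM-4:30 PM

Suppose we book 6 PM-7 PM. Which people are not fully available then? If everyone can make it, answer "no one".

Gita: not fully free for 18:00-19:00. Xiulan: free for 18:00-19:00. Rina: not fully free for 18:00-19:00. Dmitri: free for 18:00-19:00. Ugo: not fully free for 18:00-19:00.

Gita, Rina, Ugo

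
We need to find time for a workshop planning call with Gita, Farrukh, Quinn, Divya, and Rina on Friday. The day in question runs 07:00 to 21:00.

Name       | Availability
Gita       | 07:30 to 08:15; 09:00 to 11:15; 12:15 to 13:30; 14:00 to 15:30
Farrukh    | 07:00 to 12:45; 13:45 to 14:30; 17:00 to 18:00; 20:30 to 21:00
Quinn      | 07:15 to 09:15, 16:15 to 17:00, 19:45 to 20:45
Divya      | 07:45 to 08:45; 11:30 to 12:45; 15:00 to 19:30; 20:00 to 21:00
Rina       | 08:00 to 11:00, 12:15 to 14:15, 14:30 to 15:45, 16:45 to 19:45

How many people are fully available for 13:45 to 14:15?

Farrukh and Rina can make the full 13:45-14:15 slot — that's 2.

2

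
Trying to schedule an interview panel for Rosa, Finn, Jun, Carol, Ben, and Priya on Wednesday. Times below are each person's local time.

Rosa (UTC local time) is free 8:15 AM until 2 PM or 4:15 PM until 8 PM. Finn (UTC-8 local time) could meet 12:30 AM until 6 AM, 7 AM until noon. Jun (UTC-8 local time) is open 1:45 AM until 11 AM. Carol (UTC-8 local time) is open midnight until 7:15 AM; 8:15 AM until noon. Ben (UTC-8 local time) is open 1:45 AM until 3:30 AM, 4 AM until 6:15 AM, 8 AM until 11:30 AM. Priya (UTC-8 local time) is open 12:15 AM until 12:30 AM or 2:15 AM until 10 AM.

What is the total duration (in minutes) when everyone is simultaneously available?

300

Rosa in UTC: 08:15-14:00, 16:15-20:00.
Finn in UTC: 08:30-14:00, 15:00-20:00 (add 8h to convert from UTC-8).
Jun in UTC: 09:45-19:00 (add 8h to convert from UTC-8).
Carol in UTC: 08:00-15:15, 16:15-20:00 (add 8h to convert from UTC-8).
Ben in UTC: 09:45-11:30, 12:00-14:15, 16:00-19:30 (add 8h to convert from UTC-8).
Priya in UTC: 08:15-08:30, 10:15-18:00 (add 8h to convert from UTC-8).
Rosa ∩ Finn: 08:30-14:00, 16:15-20:00.
Rosa ∩ Finn ∩ Jun: 09:45-14:00, 16:15-19:00.
Rosa ∩ Finn ∩ Jun ∩ Carol: 09:45-14:00, 16:15-19:00.
Rosa ∩ Finn ∩ Jun ∩ Carol ∩ Ben: 09:45-11:30, 12:00-14:00, 16:15-19:00.
Rosa ∩ Finn ∩ Jun ∩ Carol ∩ Ben ∩ Priya: 10:15-11:30, 12:00-14:00, 16:15-18:00.
So the common availability across everyone is 10:15-11:30, 12:00-14:00, 16:15-18:00.
Summing the common windows: 75 + 120 + 105 = 300 minutes.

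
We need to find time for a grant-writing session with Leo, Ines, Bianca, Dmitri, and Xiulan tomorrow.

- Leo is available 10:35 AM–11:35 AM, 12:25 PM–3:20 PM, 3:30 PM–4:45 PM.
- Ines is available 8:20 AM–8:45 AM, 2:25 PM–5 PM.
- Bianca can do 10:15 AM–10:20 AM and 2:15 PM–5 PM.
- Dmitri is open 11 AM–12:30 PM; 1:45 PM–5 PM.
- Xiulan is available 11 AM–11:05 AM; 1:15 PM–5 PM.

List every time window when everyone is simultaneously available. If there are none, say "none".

Leo ∩ Ines: 14:25-15:20, 15:30-16:45.
Leo ∩ Ines ∩ Bianca: 14:25-15:20, 15:30-16:45.
Leo ∩ Ines ∩ Bianca ∩ Dmitri: 14:25-15:20, 15:30-16:45.
Leo ∩ Ines ∩ Bianca ∩ Dmitri ∩ Xiulan: 14:25-15:20, 15:30-16:45.

14:25-15:20, 15:30-16:45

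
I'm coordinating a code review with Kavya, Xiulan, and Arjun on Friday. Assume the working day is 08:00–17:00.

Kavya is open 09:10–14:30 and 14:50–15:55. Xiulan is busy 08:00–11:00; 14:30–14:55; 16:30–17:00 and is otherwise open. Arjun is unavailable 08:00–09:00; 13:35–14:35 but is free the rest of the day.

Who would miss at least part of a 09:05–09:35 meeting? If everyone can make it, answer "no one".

Kavya free: 09:10-14:30, 14:50-15:55.
Xiulan free: 11:00-14:30, 14:55-16:30 (invert busy blocks within the working day).
Arjun free: 09:00-13:35, 14:35-17:00 (invert busy blocks within the working day).
Kavya: not fully free for 09:05-09:35. Xiulan: not fully free for 09:05-09:35. Arjun: free for 09:05-09:35.

Kavya, Xiulan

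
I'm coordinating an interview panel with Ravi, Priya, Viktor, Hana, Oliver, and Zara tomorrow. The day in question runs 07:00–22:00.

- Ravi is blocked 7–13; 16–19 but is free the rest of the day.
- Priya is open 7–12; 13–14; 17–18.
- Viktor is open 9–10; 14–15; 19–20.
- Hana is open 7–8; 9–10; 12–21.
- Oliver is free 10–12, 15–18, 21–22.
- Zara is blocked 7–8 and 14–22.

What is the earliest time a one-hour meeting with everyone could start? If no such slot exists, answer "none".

Ravi free: 13:00-16:00, 19:00-22:00 (invert busy blocks within the working day).
Priya free: 07:00-12:00, 13:00-14:00, 17:00-18:00.
Viktor free: 09:00-10:00, 14:00-15:00, 19:00-20:00.
Hana free: 07:00-08:00, 09:00-10:00, 12:00-21:00.
Oliver free: 10:00-12:00, 15:00-18:00, 21:00-22:00.
Zara free: 08:00-14:00 (invert busy blocks within the working day).
Ravi ∩ Priya: 13:00-14:00.
Ravi ∩ Priya ∩ Viktor: ∅.
Ravi ∩ Priya ∩ Viktor ∩ Hana: ∅.
Ravi ∩ Priya ∩ Viktor ∩ Hana ∩ Oliver: ∅.
Ravi ∩ Priya ∩ Viktor ∩ Hana ∩ Oliver ∩ Zara: ∅.
There is no time when everyone is free.
No common window is at least 60 minutes long.

none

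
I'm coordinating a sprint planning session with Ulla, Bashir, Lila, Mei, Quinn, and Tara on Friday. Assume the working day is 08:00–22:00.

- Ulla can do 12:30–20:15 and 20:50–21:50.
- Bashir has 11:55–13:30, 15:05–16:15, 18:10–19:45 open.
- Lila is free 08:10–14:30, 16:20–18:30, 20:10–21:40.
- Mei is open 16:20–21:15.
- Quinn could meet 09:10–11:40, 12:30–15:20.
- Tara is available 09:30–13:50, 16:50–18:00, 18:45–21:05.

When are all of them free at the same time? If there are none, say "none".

Ulla ∩ Bashir: 12:30-13:30, 15:05-16:15, 18:10-19:45.
Ulla ∩ Bashir ∩ Lila: 12:30-13:30, 18:10-18:30.
Ulla ∩ Bashir ∩ Lila ∩ Mei: 18:10-18:30.
Ulla ∩ Bashir ∩ Lila ∩ Mei ∩ Quinn: ∅.
Ulla ∩ Bashir ∩ Lila ∩ Mei ∩ Quinn ∩ Tara: ∅.
There is no time when everyone is free.

none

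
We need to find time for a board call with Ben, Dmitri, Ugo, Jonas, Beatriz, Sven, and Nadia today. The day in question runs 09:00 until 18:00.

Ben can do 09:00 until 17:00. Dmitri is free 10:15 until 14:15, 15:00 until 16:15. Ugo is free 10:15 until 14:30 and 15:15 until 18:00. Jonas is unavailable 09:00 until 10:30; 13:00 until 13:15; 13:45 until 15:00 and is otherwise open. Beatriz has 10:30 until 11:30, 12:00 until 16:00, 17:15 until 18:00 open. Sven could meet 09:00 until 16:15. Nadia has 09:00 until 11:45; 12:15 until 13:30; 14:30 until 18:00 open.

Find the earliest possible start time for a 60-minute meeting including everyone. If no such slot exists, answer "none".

Ben free: 09:00-17:00.
Dmitri free: 10:15-14:15, 15:00-16:15.
Ugo free: 10:15-14:30, 15:15-18:00.
Jonas free: 10:30-13:00, 13:15-13:45, 15:00-18:00 (invert busy blocks within the working day).
Beatriz free: 10:30-11:30, 12:00-16:00, 17:15-18:00.
Sven free: 09:00-16:15.
Nadia free: 09:00-11:45, 12:15-13:30, 14:30-18:00.
Ben ∩ Dmitri: 10:15-14:15, 15:00-16:15.
Ben ∩ Dmitri ∩ Ugo: 10:15-14:15, 15:15-16:15.
Ben ∩ Dmitri ∩ Ugo ∩ Jonas: 10:30-13:00, 13:15-13:45, 15:15-16:15.
Ben ∩ Dmitri ∩ Ugo ∩ Jonas ∩ Beatriz: 10:30-11:30, 12:00-13:00, 13:15-13:45, 15:15-16:00.
Ben ∩ Dmitri ∩ Ugo ∩ Jonas ∩ Beatriz ∩ Sven: 10:30-11:30, 12:00-13:00, 13:15-13:45, 15:15-16:00.
Ben ∩ Dmitri ∩ Ugo ∩ Jonas ∩ Beatriz ∩ Sven ∩ Nadia: 10:30-11:30, 12:15-13:00, 13:15-13:30, 15:15-16:00.
The first common window of at least 60 minutes is 10:30-11:30, so the earliest start is 10:30.

10:30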